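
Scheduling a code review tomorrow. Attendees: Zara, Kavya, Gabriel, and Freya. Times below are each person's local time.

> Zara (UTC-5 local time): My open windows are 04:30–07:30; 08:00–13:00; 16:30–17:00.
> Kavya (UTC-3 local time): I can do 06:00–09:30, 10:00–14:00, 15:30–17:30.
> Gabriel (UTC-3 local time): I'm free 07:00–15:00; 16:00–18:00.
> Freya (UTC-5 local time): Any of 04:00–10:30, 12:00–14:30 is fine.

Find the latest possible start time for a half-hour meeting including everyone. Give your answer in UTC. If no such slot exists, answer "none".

Zara in UTC: 09:30-12:30, 13:00-18:00, 21:30-22:00 (add 5h to convert from UTC-5).
Kavya in UTC: 09:00-12:30, 13:00-17:00, 18:30-20:30 (add 3h to convert from UTC-3).
Gabriel in UTC: 10:00-18:00, 19:00-21:00 (add 3h to convert from UTC-3).
Freya in UTC: 09:00-15:30, 17:00-19:30 (add 5h to convert from UTC-5).
Zara ∩ Kavya: 09:30-12:30, 13:00-17:00.
Zara ∩ Kavya ∩ Gabriel: 10:00-12:30, 13:00-17:00.
Zara ∩ Kavya ∩ Gabriel ∩ Freya: 10:00-12:30, 13:00-15:30.
So the common availability across everyone is 10:00-12:30, 13:00-15:30.
The last common window of at least 30 minutes is 13:00-15:30; a 30-minute meeting can start as late as 15:00 and still end by 15:30.

15:00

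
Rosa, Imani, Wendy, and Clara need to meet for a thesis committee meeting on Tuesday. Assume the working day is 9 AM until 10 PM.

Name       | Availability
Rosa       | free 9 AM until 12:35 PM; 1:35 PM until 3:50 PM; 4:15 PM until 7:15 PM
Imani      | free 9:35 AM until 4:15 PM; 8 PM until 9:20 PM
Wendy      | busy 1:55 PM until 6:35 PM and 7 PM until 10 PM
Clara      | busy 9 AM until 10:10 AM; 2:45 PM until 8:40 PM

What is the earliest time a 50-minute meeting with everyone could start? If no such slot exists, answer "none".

Rosa free: 09:00-12:35, 13:35-15:50, 16:15-19:15.
Imani free: 09:35-16:15, 20:00-21:20.
Wendy free: 09:00-13:55, 18:35-19:00 (invert busy blocks within the working day).
Clara free: 10:10-14:45, 20:40-22:00 (invert busy blocks within the working day).
Rosa ∩ Imani: 09:35-12:35, 13:35-15:50.
Rosa ∩ Imani ∩ Wendy: 09:35-12:35, 13:35-13:55.
Rosa ∩ Imani ∩ Wendy ∩ Clara: 10:10-12:35, 13:35-13:55.
The first common window of at least 50 minutes is 10:10-12:35, so the earliest start is 10:10.

10:10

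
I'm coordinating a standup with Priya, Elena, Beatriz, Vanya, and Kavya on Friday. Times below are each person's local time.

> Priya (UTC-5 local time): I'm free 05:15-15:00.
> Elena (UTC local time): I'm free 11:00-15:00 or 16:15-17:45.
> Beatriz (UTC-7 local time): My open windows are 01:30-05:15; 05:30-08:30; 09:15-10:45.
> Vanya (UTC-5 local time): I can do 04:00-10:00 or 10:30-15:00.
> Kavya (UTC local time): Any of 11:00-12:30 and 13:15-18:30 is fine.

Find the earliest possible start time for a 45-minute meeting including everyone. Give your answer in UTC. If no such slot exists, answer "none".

Priya in UTC: 10:15-20:00 (add 5h to convert from UTC-5).
Elena in UTC: 11:00-15:00, 16:15-17:45.
Beatriz in UTC: 08:30-12:15, 12:30-15:30, 16:15-17:45 (add 7h to convert from UTC-7).
Vanya in UTC: 09:00-15:00, 15:30-20:00 (add 5h to convert from UTC-5).
Kavya in UTC: 11:00-12:30, 13:15-18:30.
Priya ∩ Elena: 11:00-15:00, 16:15-17:45.
Priya ∩ Elena ∩ Beatriz: 11:00-12:15, 12:30-15:00, 16:15-17:45.
Priya ∩ Elena ∩ Beatriz ∩ Vanya: 11:00-12:15, 12:30-15:00, 16:15-17:45.
Priya ∩ Elena ∩ Beatriz ∩ Vanya ∩ Kavya: 11:00-12:15, 13:15-15:00, 16:15-17:45.
The first common window of at least 45 minutes is 11:00-12:15, so the earliest start is 11:00.

11:00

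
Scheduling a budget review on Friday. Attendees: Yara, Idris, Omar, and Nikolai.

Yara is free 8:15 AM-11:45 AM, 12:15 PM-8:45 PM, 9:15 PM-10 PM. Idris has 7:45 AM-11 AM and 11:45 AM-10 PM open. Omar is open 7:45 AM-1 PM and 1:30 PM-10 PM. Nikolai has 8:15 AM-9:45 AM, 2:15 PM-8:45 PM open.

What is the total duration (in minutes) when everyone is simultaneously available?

480

Yara ∩ Idris: 08:15-11:00, 12:15-20:45, 21:15-22:00.
Yara ∩ Idris ∩ Omar: 08:15-11:00, 12:15-13:00, 13:30-20:45, 21:15-22:00.
Yara ∩ Idris ∩ Omar ∩ Nikolai: 08:15-09:45, 14:15-20:45.
Summing the common windows: 90 + 390 = 480 minutes.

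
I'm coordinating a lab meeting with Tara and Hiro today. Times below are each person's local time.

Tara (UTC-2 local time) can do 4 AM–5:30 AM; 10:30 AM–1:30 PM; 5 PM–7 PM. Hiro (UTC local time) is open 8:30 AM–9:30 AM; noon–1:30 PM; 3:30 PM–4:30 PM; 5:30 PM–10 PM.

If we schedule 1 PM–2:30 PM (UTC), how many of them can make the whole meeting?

Tara in UTC: 06:00-07:30, 12:30-15:30, 19:00-21:00 (add 2h to convert from UTC-2).
Hiro in UTC: 08:30-09:30, 12:00-13:30, 15:30-16:30, 17:30-22:00.
Tara can make the full 13:00-14:30 slot — that's 1.

1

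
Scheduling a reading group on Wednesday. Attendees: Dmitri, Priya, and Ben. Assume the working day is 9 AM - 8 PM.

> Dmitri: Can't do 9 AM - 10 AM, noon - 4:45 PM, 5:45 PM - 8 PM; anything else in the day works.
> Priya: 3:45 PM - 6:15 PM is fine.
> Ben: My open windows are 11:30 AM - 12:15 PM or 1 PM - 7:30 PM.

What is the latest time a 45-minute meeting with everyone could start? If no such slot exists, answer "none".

17:00

Dmitri free: 10:00-12:00, 16:45-17:45 (invert busy blocks within the working day).
Priya free: 15:45-18:15.
Ben free: 11:30-12:15, 13:00-19:30.
Dmitri ∩ Priya: 16:45-17:45.
Dmitri ∩ Priya ∩ Ben: 16:45-17:45.
Those are the intersection windows.
The last common window of at least 45 minutes is 16:45-17:45; a 45-minute meeting can start as late as 17:00 and still end by 17:45.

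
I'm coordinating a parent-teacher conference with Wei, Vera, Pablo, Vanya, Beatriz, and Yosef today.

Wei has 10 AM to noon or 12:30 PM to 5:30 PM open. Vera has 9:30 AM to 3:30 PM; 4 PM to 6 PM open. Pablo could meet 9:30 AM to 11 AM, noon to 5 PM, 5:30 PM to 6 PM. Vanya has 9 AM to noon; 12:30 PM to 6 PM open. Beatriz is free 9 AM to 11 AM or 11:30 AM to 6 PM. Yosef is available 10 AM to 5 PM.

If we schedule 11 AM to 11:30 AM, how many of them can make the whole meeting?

4

Wei, Vera, Vanya, and Yosef can make the full 11:00-11:30 slot — that's 4.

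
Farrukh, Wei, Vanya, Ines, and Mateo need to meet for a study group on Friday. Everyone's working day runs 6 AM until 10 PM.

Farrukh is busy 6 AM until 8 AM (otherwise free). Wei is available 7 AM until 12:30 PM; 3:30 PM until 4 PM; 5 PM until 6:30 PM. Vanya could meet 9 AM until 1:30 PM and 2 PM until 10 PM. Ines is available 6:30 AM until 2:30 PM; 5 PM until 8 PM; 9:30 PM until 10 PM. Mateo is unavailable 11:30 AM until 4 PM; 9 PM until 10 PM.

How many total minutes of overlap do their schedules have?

240

Farrukh free: 08:00-22:00 (invert busy blocks within the working day).
Wei free: 07:00-12:30, 15:30-16:00, 17:00-18:30.
Vanya free: 09:00-13:30, 14:00-22:00.
Ines free: 06:30-14:30, 17:00-20:00, 21:30-22:00.
Mateo free: 06:00-11:30, 16:00-21:00 (invert busy blocks within the working day).
Farrukh ∩ Wei: 08:00-12:30, 15:30-16:00, 17:00-18:30.
Farrukh ∩ Wei ∩ Vanya: 09:00-12:30, 15:30-16:00, 17:00-18:30.
Farrukh ∩ Wei ∩ Vanya ∩ Ines: 09:00-12:30, 17:00-18:30.
Farrukh ∩ Wei ∩ Vanya ∩ Ines ∩ Mateo: 09:00-11:30, 17:00-18:30.
Summing the common windows: 150 + 90 = 240 minutes.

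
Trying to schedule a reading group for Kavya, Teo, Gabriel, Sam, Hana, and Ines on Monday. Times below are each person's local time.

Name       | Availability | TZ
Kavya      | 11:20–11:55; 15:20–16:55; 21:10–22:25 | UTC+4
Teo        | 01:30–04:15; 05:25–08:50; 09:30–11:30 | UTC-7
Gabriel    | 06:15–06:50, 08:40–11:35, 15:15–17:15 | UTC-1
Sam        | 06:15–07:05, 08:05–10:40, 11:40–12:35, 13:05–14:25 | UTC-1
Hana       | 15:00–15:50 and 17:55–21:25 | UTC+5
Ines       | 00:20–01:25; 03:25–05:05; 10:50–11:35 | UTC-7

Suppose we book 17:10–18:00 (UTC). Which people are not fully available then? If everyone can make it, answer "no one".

Kavya in UTC: 07:20-07:55, 11:20-12:55, 17:10-18:25 (subtract 4h to convert from UTC+4).
Teo in UTC: 08:30-11:15, 12:25-15:50, 16:30-18:30 (add 7h to convert from UTC-7).
Gabriel in UTC: 07:15-07:50, 09:40-12:35, 16:15-18:15 (add 1h to convert from UTC-1).
Sam in UTC: 07:15-08:05, 09:05-11:40, 12:40-13:35, 14:05-15:25 (add 1h to convert from UTC-1).
Hana in UTC: 10:00-10:50, 12:55-16:25 (subtract 5h to convert from UTC+5).
Ines in UTC: 07:20-08:25, 10:25-12:05, 17:50-18:35 (add 7h to convert from UTC-7).
Kavya: free for 17:10-18:00. Teo: free for 17:10-18:00. Gabriel: free for 17:10-18:00. Sam: not fully free for 17:10-18:00. Hana: not fully free for 17:10-18:00. Ines: not fully free for 17:10-18:00.

Hana, Ines, Sam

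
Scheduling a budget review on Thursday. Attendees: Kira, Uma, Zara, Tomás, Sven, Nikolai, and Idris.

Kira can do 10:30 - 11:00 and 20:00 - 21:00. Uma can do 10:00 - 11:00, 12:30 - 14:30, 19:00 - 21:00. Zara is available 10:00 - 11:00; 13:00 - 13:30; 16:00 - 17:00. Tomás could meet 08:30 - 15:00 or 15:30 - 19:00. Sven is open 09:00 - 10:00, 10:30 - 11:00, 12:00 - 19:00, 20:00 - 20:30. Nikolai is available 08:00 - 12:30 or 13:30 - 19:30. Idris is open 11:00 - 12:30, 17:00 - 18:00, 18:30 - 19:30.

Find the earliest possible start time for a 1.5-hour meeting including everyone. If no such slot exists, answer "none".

Kira ∩ Uma: 10:30-11:00, 20:00-21:00.
Kira ∩ Uma ∩ Zara: 10:30-11:00.
Kira ∩ Uma ∩ Zara ∩ Tomás: 10:30-11:00.
Kira ∩ Uma ∩ Zara ∩ Tomás ∩ Sven: 10:30-11:00.
Kira ∩ Uma ∩ Zara ∩ Tomás ∩ Sven ∩ Nikolai: 10:30-11:00.
Kira ∩ Uma ∩ Zara ∩ Tomás ∩ Sven ∩ Nikolai ∩ Idris: ∅.
There is no time when everyone is free.
No common window is at least 90 minutes long.

none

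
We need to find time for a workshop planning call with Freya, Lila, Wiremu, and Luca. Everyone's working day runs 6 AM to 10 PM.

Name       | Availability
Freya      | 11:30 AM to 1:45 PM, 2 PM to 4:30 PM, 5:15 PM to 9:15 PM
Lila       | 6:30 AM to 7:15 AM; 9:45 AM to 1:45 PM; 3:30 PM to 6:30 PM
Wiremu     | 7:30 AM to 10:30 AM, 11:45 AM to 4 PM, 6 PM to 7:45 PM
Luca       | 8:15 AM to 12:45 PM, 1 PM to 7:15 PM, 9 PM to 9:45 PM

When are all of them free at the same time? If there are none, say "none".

11:45-12:45, 13:00-13:45, 15:30-16:00, 18:00-18:30

Freya ∩ Lila: 11:30-13:45, 15:30-16:30, 17:15-18:30.
Freya ∩ Lila ∩ Wiremu: 11:45-13:45, 15:30-16:00, 18:00-18:30.
Freya ∩ Lila ∩ Wiremu ∩ Luca: 11:45-12:45, 13:00-13:45, 15:30-16:00, 18:00-18:30.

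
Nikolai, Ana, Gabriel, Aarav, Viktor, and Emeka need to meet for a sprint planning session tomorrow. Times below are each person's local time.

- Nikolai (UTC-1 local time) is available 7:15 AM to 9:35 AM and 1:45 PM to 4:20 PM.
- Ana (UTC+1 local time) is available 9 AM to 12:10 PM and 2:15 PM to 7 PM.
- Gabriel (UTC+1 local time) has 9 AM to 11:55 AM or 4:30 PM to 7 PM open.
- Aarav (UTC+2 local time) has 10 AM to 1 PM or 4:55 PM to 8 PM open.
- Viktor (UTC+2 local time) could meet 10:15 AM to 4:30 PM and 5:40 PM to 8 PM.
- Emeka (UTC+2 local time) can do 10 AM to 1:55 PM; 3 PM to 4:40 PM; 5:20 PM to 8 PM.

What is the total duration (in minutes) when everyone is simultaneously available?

Nikolai in UTC: 08:15-10:35, 14:45-17:20 (add 1h to convert from UTC-1).
Ana in UTC: 08:00-11:10, 13:15-18:00 (subtract 1h to convert from UTC+1).
Gabriel in UTC: 08:00-10:55, 15:30-18:00 (subtract 1h to convert from UTC+1).
Aarav in UTC: 08:00-11:00, 14:55-18:00 (subtract 2h to convert from UTC+2).
Viktor in UTC: 08:15-14:30, 15:40-18:00 (subtract 2h to convert from UTC+2).
Emeka in UTC: 08:00-11:55, 13:00-14:40, 15:20-18:00 (subtract 2h to convert from UTC+2).
Nikolai ∩ Ana: 08:15-10:35, 14:45-17:20.
Nikolai ∩ Ana ∩ Gabriel: 08:15-10:35, 15:30-17:20.
Nikolai ∩ Ana ∩ Gabriel ∩ Aarav: 08:15-10:35, 15:30-17:20.
Nikolai ∩ Ana ∩ Gabriel ∩ Aarav ∩ Viktor: 08:15-10:35, 15:40-17:20.
Nikolai ∩ Ana ∩ Gabriel ∩ Aarav ∩ Viktor ∩ Emeka: 08:15-10:35, 15:40-17:20.
So the common availability across everyone is 08:15-10:35, 15:40-17:20.
Summing the common windows: 140 + 100 = 240 minutes.

240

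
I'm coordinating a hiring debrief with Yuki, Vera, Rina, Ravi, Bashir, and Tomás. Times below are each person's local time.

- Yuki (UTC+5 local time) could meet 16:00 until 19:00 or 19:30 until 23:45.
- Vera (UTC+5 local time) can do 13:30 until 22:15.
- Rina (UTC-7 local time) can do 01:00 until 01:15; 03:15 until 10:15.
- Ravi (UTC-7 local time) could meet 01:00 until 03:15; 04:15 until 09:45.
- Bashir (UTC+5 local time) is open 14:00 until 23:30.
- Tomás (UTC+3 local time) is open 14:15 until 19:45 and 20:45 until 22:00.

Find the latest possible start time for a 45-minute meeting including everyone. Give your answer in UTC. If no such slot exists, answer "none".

Yuki in UTC: 11:00-14:00, 14:30-18:45 (subtract 5h to convert from UTC+5).
Vera in UTC: 08:30-17:15 (subtract 5h to convert from UTC+5).
Rina in UTC: 08:00-08:15, 10:15-17:15 (add 7h to convert from UTC-7).
Ravi in UTC: 08:00-10:15, 11:15-16:45 (add 7h to convert from UTC-7).
Bashir in UTC: 09:00-18:30 (subtract 5h to convert from UTC+5).
Tomás in UTC: 11:15-16:45, 17:45-19:00 (subtract 3h to convert from UTC+3).
Yuki ∩ Vera: 11:00-14:00, 14:30-17:15.
Yuki ∩ Vera ∩ Rina: 11:00-14:00, 14:30-17:15.
Yuki ∩ Vera ∩ Rina ∩ Ravi: 11:15-14:00, 14:30-16:45.
Yuki ∩ Vera ∩ Rina ∩ Ravi ∩ Bashir: 11:15-14:00, 14:30-16:45.
Yuki ∩ Vera ∩ Rina ∩ Ravi ∩ Bashir ∩ Tomás: 11:15-14:00, 14:30-16:45.
The last common window of at least 45 minutes is 14:30-16:45; a 45-minute meeting can start as late as 16:00 and still end by 16:45.

16:00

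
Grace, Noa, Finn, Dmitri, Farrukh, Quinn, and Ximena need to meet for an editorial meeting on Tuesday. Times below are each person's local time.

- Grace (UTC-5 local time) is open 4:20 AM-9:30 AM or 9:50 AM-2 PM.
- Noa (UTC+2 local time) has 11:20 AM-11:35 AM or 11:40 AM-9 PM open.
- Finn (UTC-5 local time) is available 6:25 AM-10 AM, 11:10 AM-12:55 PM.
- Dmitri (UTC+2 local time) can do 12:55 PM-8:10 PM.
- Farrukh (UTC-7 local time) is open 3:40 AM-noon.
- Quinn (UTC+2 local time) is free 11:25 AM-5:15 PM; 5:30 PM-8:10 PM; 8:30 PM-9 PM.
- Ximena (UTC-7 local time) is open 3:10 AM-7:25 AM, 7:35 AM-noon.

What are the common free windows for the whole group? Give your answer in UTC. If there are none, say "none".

11:25-14:25, 14:50-15:00, 16:10-17:55

Grace in UTC: 09:20-14:30, 14:50-19:00 (add 5h to convert from UTC-5).
Noa in UTC: 09:20-09:35, 09:40-19:00 (subtract 2h to convert from UTC+2).
Finn in UTC: 11:25-15:00, 16:10-17:55 (add 5h to convert from UTC-5).
Dmitri in UTC: 10:55-18:10 (subtract 2h to convert from UTC+2).
Farrukh in UTC: 10:40-19:00 (add 7h to convert from UTC-7).
Quinn in UTC: 09:25-15:15, 15:30-18:10, 18:30-19:00 (subtract 2h to convert from UTC+2).
Ximena in UTC: 10:10-14:25, 14:35-19:00 (add 7h to convert from UTC-7).
Grace ∩ Noa: 09:20-09:35, 09:40-14:30, 14:50-19:00.
Grace ∩ Noa ∩ Finn: 11:25-14:30, 14:50-15:00, 16:10-17:55.
Grace ∩ Noa ∩ Finn ∩ Dmitri: 11:25-14:30, 14:50-15:00, 16:10-17:55.
Grace ∩ Noa ∩ Finn ∩ Dmitri ∩ Farrukh: 11:25-14:30, 14:50-15:00, 16:10-17:55.
Grace ∩ Noa ∩ Finn ∩ Dmitri ∩ Farrukh ∩ Quinn: 11:25-14:30, 14:50-15:00, 16:10-17:55.
Grace ∩ Noa ∩ Finn ∩ Dmitri ∩ Farrukh ∩ Quinn ∩ Ximena: 11:25-14:25, 14:50-15:00, 16:10-17:55.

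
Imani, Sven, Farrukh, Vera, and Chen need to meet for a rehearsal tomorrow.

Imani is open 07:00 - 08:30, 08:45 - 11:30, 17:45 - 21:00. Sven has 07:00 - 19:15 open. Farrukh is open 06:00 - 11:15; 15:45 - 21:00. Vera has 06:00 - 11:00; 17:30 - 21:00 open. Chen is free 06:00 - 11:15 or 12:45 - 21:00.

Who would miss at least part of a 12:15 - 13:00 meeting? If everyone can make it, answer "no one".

Imani: not fully free for 12:15-13:00. Sven: free for 12:15-13:00. Farrukh: not fully free for 12:15-13:00. Vera: not fully free for 12:15-13:00. Chen: not fully free for 12:15-13:00.

Chen, Farrukh, Imani, Vera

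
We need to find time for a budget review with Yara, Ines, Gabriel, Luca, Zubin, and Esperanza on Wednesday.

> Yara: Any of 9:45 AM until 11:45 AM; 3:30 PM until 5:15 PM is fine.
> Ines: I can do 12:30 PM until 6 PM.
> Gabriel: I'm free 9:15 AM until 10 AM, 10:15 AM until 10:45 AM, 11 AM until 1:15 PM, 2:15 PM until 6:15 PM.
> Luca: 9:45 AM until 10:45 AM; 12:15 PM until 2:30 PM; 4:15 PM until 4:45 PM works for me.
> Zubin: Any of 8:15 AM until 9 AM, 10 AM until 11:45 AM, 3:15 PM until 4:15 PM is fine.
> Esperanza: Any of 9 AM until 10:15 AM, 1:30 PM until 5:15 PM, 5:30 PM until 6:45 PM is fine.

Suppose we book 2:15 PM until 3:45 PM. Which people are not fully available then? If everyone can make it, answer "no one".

Yara: not fully free for 14:15-15:45. Ines: free for 14:15-15:45. Gabriel: free for 14:15-15:45. Luca: not fully free for 14:15-15:45. Zubin: not fully free for 14:15-15:45. Esperanza: free for 14:15-15:45.

Luca, Yara, Zubin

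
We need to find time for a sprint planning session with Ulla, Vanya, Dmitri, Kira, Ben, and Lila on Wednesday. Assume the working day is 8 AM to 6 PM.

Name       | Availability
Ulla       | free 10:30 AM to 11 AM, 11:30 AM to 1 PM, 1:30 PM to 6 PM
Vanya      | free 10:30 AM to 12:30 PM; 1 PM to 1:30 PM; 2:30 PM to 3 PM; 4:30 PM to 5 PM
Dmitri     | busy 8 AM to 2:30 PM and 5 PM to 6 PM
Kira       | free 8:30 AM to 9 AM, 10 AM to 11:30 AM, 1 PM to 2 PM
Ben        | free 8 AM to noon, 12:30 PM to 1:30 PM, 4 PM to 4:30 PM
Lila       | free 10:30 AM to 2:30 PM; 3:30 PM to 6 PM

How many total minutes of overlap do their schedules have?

0

Ulla free: 10:30-11:00, 11:30-13:00, 13:30-18:00.
Vanya free: 10:30-12:30, 13:00-13:30, 14:30-15:00, 16:30-17:00.
Dmitri free: 14:30-17:00 (invert busy blocks within the working day).
Kira free: 08:30-09:00, 10:00-11:30, 13:00-14:00.
Ben free: 08:00-12:00, 12:30-13:30, 16:00-16:30.
Lila free: 10:30-14:30, 15:30-18:00.
Ulla ∩ Vanya: 10:30-11:00, 11:30-12:30, 14:30-15:00, 16:30-17:00.
Ulla ∩ Vanya ∩ Dmitri: 14:30-15:00, 16:30-17:00.
Ulla ∩ Vanya ∩ Dmitri ∩ Kira: ∅.
Ulla ∩ Vanya ∩ Dmitri ∩ Kira ∩ Ben: ∅.
Ulla ∩ Vanya ∩ Dmitri ∩ Kira ∩ Ben ∩ Lila: ∅.
There is no time when everyone is free.
There is no common window, so the total is 0 minutes.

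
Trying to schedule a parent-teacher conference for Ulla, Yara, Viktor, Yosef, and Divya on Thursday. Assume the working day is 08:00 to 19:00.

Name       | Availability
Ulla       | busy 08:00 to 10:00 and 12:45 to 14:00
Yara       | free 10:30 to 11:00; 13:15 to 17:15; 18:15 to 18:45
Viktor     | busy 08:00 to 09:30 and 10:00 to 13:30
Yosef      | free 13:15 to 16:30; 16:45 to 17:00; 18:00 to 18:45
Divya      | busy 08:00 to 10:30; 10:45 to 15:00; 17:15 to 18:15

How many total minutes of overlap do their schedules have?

135

Ulla free: 10:00-12:45, 14:00-19:00 (invert busy blocks within the working day).
Yara free: 10:30-11:00, 13:15-17:15, 18:15-18:45.
Viktor free: 09:30-10:00, 13:30-19:00 (invert busy blocks within the working day).
Yosef free: 13:15-16:30, 16:45-17:00, 18:00-18:45.
Divya free: 10:30-10:45, 15:00-17:15, 18:15-19:00 (invert busy blocks within the working day).
Ulla ∩ Yara: 10:30-11:00, 14:00-17:15, 18:15-18:45.
Ulla ∩ Yara ∩ Viktor: 14:00-17:15, 18:15-18:45.
Ulla ∩ Yara ∩ Viktor ∩ Yosef: 14:00-16:30, 16:45-17:00, 18:15-18:45.
Ulla ∩ Yara ∩ Viktor ∩ Yosef ∩ Divya: 15:00-16:30, 16:45-17:00, 18:15-18:45.
So the common availability across everyone is 15:00-16:30, 16:45-17:00, 18:15-18:45.
Summing the common windows: 90 + 15 + 30 = 135 minutes.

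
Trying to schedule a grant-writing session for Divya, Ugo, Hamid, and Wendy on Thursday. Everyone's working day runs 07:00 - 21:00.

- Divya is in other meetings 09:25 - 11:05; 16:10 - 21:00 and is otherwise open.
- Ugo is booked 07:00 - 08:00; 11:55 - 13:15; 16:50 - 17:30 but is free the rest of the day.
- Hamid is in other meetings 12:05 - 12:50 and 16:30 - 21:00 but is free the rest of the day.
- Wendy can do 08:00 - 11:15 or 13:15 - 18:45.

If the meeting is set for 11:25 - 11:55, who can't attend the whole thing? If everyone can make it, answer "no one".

Divya free: 07:00-09:25, 11:05-16:10 (invert busy blocks within the working day).
Ugo free: 08:00-11:55, 13:15-16:50, 17:30-21:00 (invert busy blocks within the working day).
Hamid free: 07:00-12:05, 12:50-16:30 (invert busy blocks within the working day).
Wendy free: 08:00-11:15, 13:15-18:45.
Divya: free for 11:25-11:55. Ugo: free for 11:25-11:55. Hamid: free for 11:25-11:55. Wendy: not fully free for 11:25-11:55.

Wendy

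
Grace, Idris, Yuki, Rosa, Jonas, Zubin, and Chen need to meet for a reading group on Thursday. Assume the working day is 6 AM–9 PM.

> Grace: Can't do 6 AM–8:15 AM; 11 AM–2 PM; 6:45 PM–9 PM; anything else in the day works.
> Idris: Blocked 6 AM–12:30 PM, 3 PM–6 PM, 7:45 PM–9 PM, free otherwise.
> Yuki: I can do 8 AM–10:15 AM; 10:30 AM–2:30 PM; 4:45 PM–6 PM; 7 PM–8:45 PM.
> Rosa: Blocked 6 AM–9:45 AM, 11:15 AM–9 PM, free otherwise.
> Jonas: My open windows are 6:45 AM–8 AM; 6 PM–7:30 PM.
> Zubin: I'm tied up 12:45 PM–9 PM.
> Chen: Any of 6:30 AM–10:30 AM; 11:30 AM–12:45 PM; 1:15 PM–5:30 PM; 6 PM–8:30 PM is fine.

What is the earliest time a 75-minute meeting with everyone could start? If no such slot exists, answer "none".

none

Grace free: 08:15-11:00, 14:00-18:45 (invert busy blocks within the working day).
Idris free: 12:30-15:00, 18:00-19:45 (invert busy blocks within the working day).
Yuki free: 08:00-10:15, 10:30-14:30, 16:45-18:00, 19:00-20:45.
Rosa free: 09:45-11:15 (invert busy blocks within the working day).
Jonas free: 06:45-08:00, 18:00-19:30.
Zubin free: 06:00-12:45 (invert busy blocks within the working day).
Chen free: 06:30-10:30, 11:30-12:45, 13:15-17:30, 18:00-20:30.
Grace ∩ Idris: 14:00-15:00, 18:00-18:45.
Grace ∩ Idris ∩ Yuki: 14:00-14:30.
Grace ∩ Idris ∩ Yuki ∩ Rosa: ∅.
Grace ∩ Idris ∩ Yuki ∩ Rosa ∩ Jonas: ∅.
Grace ∩ Idris ∩ Yuki ∩ Rosa ∩ Jonas ∩ Zubin: ∅.
Grace ∩ Idris ∩ Yuki ∩ Rosa ∩ Jonas ∩ Zubin ∩ Chen: ∅.
There is no time when everyone is free.
No common window is at least 75 minutes long.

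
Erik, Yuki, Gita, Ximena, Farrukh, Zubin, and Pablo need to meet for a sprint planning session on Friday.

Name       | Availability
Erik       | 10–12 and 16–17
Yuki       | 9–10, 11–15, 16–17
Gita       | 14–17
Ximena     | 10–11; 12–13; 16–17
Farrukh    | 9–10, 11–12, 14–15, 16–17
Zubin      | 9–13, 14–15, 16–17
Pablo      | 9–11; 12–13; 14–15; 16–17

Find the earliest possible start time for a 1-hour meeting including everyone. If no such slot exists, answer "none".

Erik ∩ Yuki: 11:00-12:00, 16:00-17:00.
Erik ∩ Yuki ∩ Gita: 16:00-17:00.
Erik ∩ Yuki ∩ Gita ∩ Ximena: 16:00-17:00.
Erik ∩ Yuki ∩ Gita ∩ Ximena ∩ Farrukh: 16:00-17:00.
Erik ∩ Yuki ∩ Gita ∩ Ximena ∩ Farrukh ∩ Zubin: 16:00-17:00.
Erik ∩ Yuki ∩ Gita ∩ Ximena ∩ Farrukh ∩ Zubin ∩ Pablo: 16:00-17:00.
The first common window of at least 60 minutes is 16:00-17:00, so the earliest start is 16:00.

16:00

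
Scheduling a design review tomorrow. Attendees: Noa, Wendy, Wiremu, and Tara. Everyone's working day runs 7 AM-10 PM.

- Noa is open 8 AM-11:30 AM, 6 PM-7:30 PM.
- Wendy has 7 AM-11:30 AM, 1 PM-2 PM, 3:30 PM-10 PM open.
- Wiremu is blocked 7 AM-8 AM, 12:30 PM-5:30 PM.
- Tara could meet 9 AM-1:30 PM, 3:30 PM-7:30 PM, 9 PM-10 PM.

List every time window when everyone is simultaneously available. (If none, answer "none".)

Noa free: 08:00-11:30, 18:00-19:30.
Wendy free: 07:00-11:30, 13:00-14:00, 15:30-22:00.
Wiremu free: 08:00-12:30, 17:30-22:00 (invert busy blocks within the working day).
Tara free: 09:00-13:30, 15:30-19:30, 21:00-22:00.
Noa ∩ Wendy: 08:00-11:30, 18:00-19:30.
Noa ∩ Wendy ∩ Wiremu: 08:00-11:30, 18:00-19:30.
Noa ∩ Wendy ∩ Wiremu ∩ Tara: 09:00-11:30, 18:00-19:30.
Those are the intersection windows.

09:00-11:30, 18:00-19:30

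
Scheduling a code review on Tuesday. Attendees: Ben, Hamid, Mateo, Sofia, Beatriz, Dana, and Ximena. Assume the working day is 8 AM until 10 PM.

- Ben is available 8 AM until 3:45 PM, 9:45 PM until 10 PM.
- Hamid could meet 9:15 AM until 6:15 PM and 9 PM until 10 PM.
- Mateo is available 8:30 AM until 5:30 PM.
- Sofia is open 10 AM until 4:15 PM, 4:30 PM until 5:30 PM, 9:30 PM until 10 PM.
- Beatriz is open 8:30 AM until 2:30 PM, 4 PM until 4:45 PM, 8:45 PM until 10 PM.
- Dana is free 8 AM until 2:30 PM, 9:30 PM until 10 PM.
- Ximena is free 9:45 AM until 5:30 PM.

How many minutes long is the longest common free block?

Ben ∩ Hamid: 09:15-15:45, 21:45-22:00.
Ben ∩ Hamid ∩ Mateo: 09:15-15:45.
Ben ∩ Hamid ∩ Mateo ∩ Sofia: 10:00-15:45.
Ben ∩ Hamid ∩ Mateo ∩ Sofia ∩ Beatriz: 10:00-14:30.
Ben ∩ Hamid ∩ Mateo ∩ Sofia ∩ Beatriz ∩ Dana: 10:00-14:30.
Ben ∩ Hamid ∩ Mateo ∩ Sofia ∩ Beatriz ∩ Dana ∩ Ximena: 10:00-14:30.
The longest is 10:00-14:30 at 270 minutes.

270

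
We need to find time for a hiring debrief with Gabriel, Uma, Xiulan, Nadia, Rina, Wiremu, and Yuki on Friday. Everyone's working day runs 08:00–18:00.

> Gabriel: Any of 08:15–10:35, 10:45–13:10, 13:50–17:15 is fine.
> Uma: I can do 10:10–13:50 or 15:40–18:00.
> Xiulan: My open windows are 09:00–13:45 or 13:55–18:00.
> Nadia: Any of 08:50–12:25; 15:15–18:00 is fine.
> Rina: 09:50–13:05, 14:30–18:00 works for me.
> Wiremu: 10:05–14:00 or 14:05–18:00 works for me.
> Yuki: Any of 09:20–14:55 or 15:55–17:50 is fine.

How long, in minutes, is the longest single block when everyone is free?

Gabriel ∩ Uma: 10:10-10:35, 10:45-13:10, 15:40-17:15.
Gabriel ∩ Uma ∩ Xiulan: 10:10-10:35, 10:45-13:10, 15:40-17:15.
Gabriel ∩ Uma ∩ Xiulan ∩ Nadia: 10:10-10:35, 10:45-12:25, 15:40-17:15.
Gabriel ∩ Uma ∩ Xiulan ∩ Nadia ∩ Rina: 10:10-10:35, 10:45-12:25, 15:40-17:15.
Gabriel ∩ Uma ∩ Xiulan ∩ Nadia ∩ Rina ∩ Wiremu: 10:10-10:35, 10:45-12:25, 15:40-17:15.
Gabriel ∩ Uma ∩ Xiulan ∩ Nadia ∩ Rina ∩ Wiremu ∩ Yuki: 10:10-10:35, 10:45-12:25, 15:55-17:15.
The longest is 10:45-12:25 at 100 minutes.

100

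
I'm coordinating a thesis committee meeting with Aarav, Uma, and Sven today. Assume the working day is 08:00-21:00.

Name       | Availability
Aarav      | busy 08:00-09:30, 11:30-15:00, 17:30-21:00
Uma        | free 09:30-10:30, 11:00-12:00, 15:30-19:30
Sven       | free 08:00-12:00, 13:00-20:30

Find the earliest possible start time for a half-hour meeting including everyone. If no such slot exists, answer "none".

09:30

Aarav free: 09:30-11:30, 15:00-17:30 (invert busy blocks within the working day).
Uma free: 09:30-10:30, 11:00-12:00, 15:30-19:30.
Sven free: 08:00-12:00, 13:00-20:30.
Aarav ∩ Uma: 09:30-10:30, 11:00-11:30, 15:30-17:30.
Aarav ∩ Uma ∩ Sven: 09:30-10:30, 11:00-11:30, 15:30-17:30.
The first common window of at least 30 minutes is 09:30-10:30, so the earliest start is 09:30.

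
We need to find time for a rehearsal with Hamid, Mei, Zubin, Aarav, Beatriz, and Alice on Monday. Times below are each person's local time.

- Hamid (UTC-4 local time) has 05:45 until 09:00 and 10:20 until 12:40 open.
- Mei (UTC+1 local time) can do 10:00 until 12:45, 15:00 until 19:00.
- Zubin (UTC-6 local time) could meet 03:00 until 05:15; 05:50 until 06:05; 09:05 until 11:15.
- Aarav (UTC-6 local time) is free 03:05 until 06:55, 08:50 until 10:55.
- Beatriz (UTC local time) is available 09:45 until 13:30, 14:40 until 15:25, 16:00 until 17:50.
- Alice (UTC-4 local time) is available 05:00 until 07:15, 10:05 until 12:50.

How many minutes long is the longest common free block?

Hamid in UTC: 09:45-13:00, 14:20-16:40 (add 4h to convert from UTC-4).
Mei in UTC: 09:00-11:45, 14:00-18:00 (subtract 1h to convert from UTC+1).
Zubin in UTC: 09:00-11:15, 11:50-12:05, 15:05-17:15 (add 6h to convert from UTC-6).
Aarav in UTC: 09:05-12:55, 14:50-16:55 (add 6h to convert from UTC-6).
Beatriz in UTC: 09:45-13:30, 14:40-15:25, 16:00-17:50.
Alice in UTC: 09:00-11:15, 14:05-16:50 (add 4h to convert from UTC-4).
Hamid ∩ Mei: 09:45-11:45, 14:20-16:40.
Hamid ∩ Mei ∩ Zubin: 09:45-11:15, 15:05-16:40.
Hamid ∩ Mei ∩ Zubin ∩ Aarav: 09:45-11:15, 15:05-16:40.
Hamid ∩ Mei ∩ Zubin ∩ Aarav ∩ Beatriz: 09:45-11:15, 15:05-15:25, 16:00-16:40.
Hamid ∩ Mei ∩ Zubin ∩ Aarav ∩ Beatriz ∩ Alice: 09:45-11:15, 15:05-15:25, 16:00-16:40.
The longest is 09:45-11:15 at 90 minutes.

90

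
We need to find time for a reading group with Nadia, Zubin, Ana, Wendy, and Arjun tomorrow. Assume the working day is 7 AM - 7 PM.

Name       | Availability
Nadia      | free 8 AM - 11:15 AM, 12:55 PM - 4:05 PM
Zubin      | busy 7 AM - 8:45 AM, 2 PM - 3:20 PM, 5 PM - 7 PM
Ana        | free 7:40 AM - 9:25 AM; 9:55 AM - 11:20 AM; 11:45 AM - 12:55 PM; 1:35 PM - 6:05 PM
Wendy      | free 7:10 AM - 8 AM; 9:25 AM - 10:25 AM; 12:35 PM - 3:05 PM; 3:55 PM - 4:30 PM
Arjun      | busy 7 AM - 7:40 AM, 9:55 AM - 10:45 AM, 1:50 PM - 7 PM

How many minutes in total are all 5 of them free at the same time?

15

Nadia free: 08:00-11:15, 12:55-16:05.
Zubin free: 08:45-14:00, 15:20-17:00 (invert busy blocks within the working day).
Ana free: 07:40-09:25, 09:55-11:20, 11:45-12:55, 13:35-18:05.
Wendy free: 07:10-08:00, 09:25-10:25, 12:35-15:05, 15:55-16:30.
Arjun free: 07:40-09:55, 10:45-13:50 (invert busy blocks within the working day).
Nadia ∩ Zubin: 08:45-11:15, 12:55-14:00, 15:20-16:05.
Nadia ∩ Zubin ∩ Ana: 08:45-09:25, 09:55-11:15, 13:35-14:00, 15:20-16:05.
Nadia ∩ Zubin ∩ Ana ∩ Wendy: 09:55-10:25, 13:35-14:00, 15:55-16:05.
Nadia ∩ Zubin ∩ Ana ∩ Wendy ∩ Arjun: 13:35-13:50.
Those are the intersection windows.
That's a single block of 15 minutes.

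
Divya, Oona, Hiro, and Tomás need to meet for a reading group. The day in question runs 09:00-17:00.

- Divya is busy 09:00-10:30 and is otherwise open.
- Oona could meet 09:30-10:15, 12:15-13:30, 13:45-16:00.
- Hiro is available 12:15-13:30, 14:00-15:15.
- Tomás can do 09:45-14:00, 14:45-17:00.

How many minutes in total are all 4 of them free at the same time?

Divya free: 10:30-17:00 (invert busy blocks within the working day).
Oona free: 09:30-10:15, 12:15-13:30, 13:45-16:00.
Hiro free: 12:15-13:30, 14:00-15:15.
Tomás free: 09:45-14:00, 14:45-17:00.
Divya ∩ Oona: 12:15-13:30, 13:45-16:00.
Divya ∩ Oona ∩ Hiro: 12:15-13:30, 14:00-15:15.
Divya ∩ Oona ∩ Hiro ∩ Tomás: 12:15-13:30, 14:45-15:15.
So the common availability across everyone is 12:15-13:30, 14:45-15:15.
Summing the common windows: 75 + 30 = 105 minutes.

105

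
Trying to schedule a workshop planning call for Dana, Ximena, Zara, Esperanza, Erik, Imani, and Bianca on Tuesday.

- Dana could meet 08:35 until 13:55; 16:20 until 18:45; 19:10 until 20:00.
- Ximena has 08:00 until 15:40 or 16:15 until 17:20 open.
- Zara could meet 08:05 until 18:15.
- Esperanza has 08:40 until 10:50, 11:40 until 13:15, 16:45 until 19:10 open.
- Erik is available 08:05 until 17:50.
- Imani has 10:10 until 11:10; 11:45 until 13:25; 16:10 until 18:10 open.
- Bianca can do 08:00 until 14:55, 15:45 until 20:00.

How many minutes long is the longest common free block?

Dana ∩ Ximena: 08:35-13:55, 16:20-17:20.
Dana ∩ Ximena ∩ Zara: 08:35-13:55, 16:20-17:20.
Dana ∩ Ximena ∩ Zara ∩ Esperanza: 08:40-10:50, 11:40-13:15, 16:45-17:20.
Dana ∩ Ximena ∩ Zara ∩ Esperanza ∩ Erik: 08:40-10:50, 11:40-13:15, 16:45-17:20.
Dana ∩ Ximena ∩ Zara ∩ Esperanza ∩ Erik ∩ Imani: 10:10-10:50, 11:45-13:15, 16:45-17:20.
Dana ∩ Ximena ∩ Zara ∩ Esperanza ∩ Erik ∩ Imani ∩ Bianca: 10:10-10:50, 11:45-13:15, 16:45-17:20.
So the common availability across everyone is 10:10-10:50, 11:45-13:15, 16:45-17:20.
The longest is 11:45-13:15 at 90 minutes.

90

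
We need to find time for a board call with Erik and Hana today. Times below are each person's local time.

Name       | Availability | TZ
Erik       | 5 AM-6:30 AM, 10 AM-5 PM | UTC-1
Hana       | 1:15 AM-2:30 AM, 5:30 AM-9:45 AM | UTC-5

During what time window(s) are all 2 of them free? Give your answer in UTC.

06:15-07:30, 11:00-14:45

Erik in UTC: 06:00-07:30, 11:00-18:00 (add 1h to convert from UTC-1).
Hana in UTC: 06:15-07:30, 10:30-14:45 (add 5h to convert from UTC-5).
Erik ∩ Hana: 06:15-07:30, 11:00-14:45.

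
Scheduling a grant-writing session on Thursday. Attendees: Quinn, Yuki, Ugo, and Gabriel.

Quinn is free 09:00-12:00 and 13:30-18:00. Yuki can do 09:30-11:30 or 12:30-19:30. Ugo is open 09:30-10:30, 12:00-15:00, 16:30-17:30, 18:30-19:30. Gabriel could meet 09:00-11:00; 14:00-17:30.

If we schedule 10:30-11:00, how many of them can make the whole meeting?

Quinn, Yuki, and Gabriel can make the full 10:30-11:00 slot — that's 3.

3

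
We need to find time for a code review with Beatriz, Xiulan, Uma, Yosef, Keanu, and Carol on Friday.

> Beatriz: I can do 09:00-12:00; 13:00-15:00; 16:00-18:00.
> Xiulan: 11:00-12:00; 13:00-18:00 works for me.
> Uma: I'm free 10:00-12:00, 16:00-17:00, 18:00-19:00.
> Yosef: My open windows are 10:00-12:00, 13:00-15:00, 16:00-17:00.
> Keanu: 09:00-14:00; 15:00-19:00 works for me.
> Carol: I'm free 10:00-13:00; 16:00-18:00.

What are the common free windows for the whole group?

11:00-12:00, 16:00-17:00

Beatriz ∩ Xiulan: 11:00-12:00, 13:00-15:00, 16:00-18:00.
Beatriz ∩ Xiulan ∩ Uma: 11:00-12:00, 16:00-17:00.
Beatriz ∩ Xiulan ∩ Uma ∩ Yosef: 11:00-12:00, 16:00-17:00.
Beatriz ∩ Xiulan ∩ Uma ∩ Yosef ∩ Keanu: 11:00-12:00, 16:00-17:00.
Beatriz ∩ Xiulan ∩ Uma ∩ Yosef ∩ Keanu ∩ Carol: 11:00-12:00, 16:00-17:00.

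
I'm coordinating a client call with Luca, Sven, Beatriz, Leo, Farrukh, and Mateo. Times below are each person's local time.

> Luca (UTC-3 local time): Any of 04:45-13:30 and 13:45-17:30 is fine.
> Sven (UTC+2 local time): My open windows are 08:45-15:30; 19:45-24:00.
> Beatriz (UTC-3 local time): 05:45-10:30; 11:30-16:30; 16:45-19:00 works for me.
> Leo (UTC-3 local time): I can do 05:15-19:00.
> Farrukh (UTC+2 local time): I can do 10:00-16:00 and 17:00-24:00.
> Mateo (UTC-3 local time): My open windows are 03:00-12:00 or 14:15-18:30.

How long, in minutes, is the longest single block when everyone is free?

Luca in UTC: 07:45-16:30, 16:45-20:30 (add 3h to convert from UTC-3).
Sven in UTC: 06:45-13:30, 17:45-22:00 (subtract 2h to convert from UTC+2).
Beatriz in UTC: 08:45-13:30, 14:30-19:30, 19:45-22:00 (add 3h to convert from UTC-3).
Leo in UTC: 08:15-22:00 (add 3h to convert from UTC-3).
Farrukh in UTC: 08:00-14:00, 15:00-22:00 (subtract 2h to convert from UTC+2).
Mateo in UTC: 06:00-15:00, 17:15-21:30 (add 3h to convert from UTC-3).
Luca ∩ Sven: 07:45-13:30, 17:45-20:30.
Luca ∩ Sven ∩ Beatriz: 08:45-13:30, 17:45-19:30, 19:45-20:30.
Luca ∩ Sven ∩ Beatriz ∩ Leo: 08:45-13:30, 17:45-19:30, 19:45-20:30.
Luca ∩ Sven ∩ Beatriz ∩ Leo ∩ Farrukh: 08:45-13:30, 17:45-19:30, 19:45-20:30.
Luca ∩ Sven ∩ Beatriz ∩ Leo ∩ Farrukh ∩ Mateo: 08:45-13:30, 17:45-19:30, 19:45-20:30.
The longest is 08:45-13:30 at 285 minutes.

285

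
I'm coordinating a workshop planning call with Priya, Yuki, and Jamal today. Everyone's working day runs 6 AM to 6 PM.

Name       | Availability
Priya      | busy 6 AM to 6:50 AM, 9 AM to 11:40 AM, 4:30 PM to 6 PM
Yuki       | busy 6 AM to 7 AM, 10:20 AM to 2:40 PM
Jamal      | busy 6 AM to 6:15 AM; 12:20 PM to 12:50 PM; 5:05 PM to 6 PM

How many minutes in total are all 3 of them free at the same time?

230

Priya free: 06:50-09:00, 11:40-16:30 (invert busy blocks within the working day).
Yuki free: 07:00-10:20, 14:40-18:00 (invert busy blocks within the working day).
Jamal free: 06:15-12:20, 12:50-17:05 (invert busy blocks within the working day).
Priya ∩ Yuki: 07:00-09:00, 14:40-16:30.
Priya ∩ Yuki ∩ Jamal: 07:00-09:00, 14:40-16:30.
Summing the common windows: 120 + 110 = 230 minutes.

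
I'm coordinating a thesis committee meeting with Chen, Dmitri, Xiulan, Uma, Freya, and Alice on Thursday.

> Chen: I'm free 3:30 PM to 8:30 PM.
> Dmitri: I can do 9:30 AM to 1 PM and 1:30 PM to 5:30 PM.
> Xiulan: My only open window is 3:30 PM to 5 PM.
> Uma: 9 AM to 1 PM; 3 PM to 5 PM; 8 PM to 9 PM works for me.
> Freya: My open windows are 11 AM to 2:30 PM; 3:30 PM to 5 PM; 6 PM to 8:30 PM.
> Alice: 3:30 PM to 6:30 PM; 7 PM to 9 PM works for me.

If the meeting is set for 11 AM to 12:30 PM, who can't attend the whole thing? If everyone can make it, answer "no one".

Alice, Chen, Xiulan

Chen: not fully free for 11:00-12:30. Dmitri: free for 11:00-12:30. Xiulan: not fully free for 11:00-12:30. Uma: free for 11:00-12:30. Freya: free for 11:00-12:30. Alice: not fully free for 11:00-12:30.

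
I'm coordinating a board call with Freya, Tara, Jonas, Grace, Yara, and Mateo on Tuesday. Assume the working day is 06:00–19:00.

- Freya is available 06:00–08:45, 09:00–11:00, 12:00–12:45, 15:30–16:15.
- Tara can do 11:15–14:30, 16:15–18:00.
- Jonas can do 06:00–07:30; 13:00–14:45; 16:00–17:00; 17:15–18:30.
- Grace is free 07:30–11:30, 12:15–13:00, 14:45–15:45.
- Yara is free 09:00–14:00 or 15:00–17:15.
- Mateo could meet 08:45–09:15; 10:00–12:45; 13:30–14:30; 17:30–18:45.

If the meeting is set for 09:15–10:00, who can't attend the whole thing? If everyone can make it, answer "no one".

Freya: free for 09:15-10:00. Tara: not fully free for 09:15-10:00. Jonas: not fully free for 09:15-10:00. Grace: free for 09:15-10:00. Yara: free for 09:15-10:00. Mateo: not fully free for 09:15-10:00.

Jonas, Mateo, Tara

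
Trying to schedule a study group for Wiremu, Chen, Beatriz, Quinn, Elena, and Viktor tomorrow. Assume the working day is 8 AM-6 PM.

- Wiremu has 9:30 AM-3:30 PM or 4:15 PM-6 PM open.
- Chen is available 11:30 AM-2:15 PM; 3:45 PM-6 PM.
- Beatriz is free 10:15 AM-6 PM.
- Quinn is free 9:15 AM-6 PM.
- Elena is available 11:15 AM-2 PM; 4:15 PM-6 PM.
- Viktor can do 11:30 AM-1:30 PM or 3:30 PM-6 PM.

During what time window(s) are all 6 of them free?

11:30-13:30, 16:15-18:00

Wiremu ∩ Chen: 11:30-14:15, 16:15-18:00.
Wiremu ∩ Chen ∩ Beatriz: 11:30-14:15, 16:15-18:00.
Wiremu ∩ Chen ∩ Beatriz ∩ Quinn: 11:30-14:15, 16:15-18:00.
Wiremu ∩ Chen ∩ Beatriz ∩ Quinn ∩ Elena: 11:30-14:00, 16:15-18:00.
Wiremu ∩ Chen ∩ Beatriz ∩ Quinn ∩ Elena ∩ Viktor: 11:30-13:30, 16:15-18:00.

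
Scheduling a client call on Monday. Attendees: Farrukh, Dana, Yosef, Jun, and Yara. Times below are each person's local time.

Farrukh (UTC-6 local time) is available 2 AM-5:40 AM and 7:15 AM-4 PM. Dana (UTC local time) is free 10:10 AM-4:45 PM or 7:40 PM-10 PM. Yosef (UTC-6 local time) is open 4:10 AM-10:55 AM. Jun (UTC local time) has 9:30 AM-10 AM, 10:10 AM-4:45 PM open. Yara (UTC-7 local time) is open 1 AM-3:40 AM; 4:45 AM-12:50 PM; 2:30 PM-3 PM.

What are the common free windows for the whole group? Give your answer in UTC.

10:10-10:40, 13:15-16:45

Farrukh in UTC: 08:00-11:40, 13:15-22:00 (add 6h to convert from UTC-6).
Dana in UTC: 10:10-16:45, 19:40-22:00.
Yosef in UTC: 10:10-16:55 (add 6h to convert from UTC-6).
Jun in UTC: 09:30-10:00, 10:10-16:45.
Yara in UTC: 08:00-10:40, 11:45-19:50, 21:30-22:00 (add 7h to convert from UTC-7).
Farrukh ∩ Dana: 10:10-11:40, 13:15-16:45, 19:40-22:00.
Farrukh ∩ Dana ∩ Yosef: 10:10-11:40, 13:15-16:45.
Farrukh ∩ Dana ∩ Yosef ∩ Jun: 10:10-11:40, 13:15-16:45.
Farrukh ∩ Dana ∩ Yosef ∩ Jun ∩ Yara: 10:10-10:40, 13:15-16:45.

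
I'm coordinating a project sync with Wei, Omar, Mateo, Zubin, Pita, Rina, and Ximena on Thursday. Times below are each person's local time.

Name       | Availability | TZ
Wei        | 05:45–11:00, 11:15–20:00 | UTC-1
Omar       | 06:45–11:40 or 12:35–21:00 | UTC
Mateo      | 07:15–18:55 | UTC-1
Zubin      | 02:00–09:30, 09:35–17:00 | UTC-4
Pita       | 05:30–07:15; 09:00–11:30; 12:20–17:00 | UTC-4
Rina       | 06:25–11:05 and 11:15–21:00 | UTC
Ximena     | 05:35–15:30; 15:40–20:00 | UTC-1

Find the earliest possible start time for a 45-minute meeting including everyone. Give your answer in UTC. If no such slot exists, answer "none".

09:30

Wei in UTC: 06:45-12:00, 12:15-21:00 (add 1h to convert from UTC-1).
Omar in UTC: 06:45-11:40, 12:35-21:00.
Mateo in UTC: 08:15-19:55 (add 1h to convert from UTC-1).
Zubin in UTC: 06:00-13:30, 13:35-21:00 (add 4h to convert from UTC-4).
Pita in UTC: 09:30-11:15, 13:00-15:30, 16:20-21:00 (add 4h to convert from UTC-4).
Rina in UTC: 06:25-11:05, 11:15-21:00.
Ximena in UTC: 06:35-16:30, 16:40-21:00 (add 1h to convert from UTC-1).
Wei ∩ Omar: 06:45-11:40, 12:35-21:00.
Wei ∩ Omar ∩ Mateo: 08:15-11:40, 12:35-19:55.
Wei ∩ Omar ∩ Mateo ∩ Zubin: 08:15-11:40, 12:35-13:30, 13:35-19:55.
Wei ∩ Omar ∩ Mateo ∩ Zubin ∩ Pita: 09:30-11:15, 13:00-13:30, 13:35-15:30, 16:20-19:55.
Wei ∩ Omar ∩ Mateo ∩ Zubin ∩ Pita ∩ Rina: 09:30-11:05, 13:00-13:30, 13:35-15:30, 16:20-19:55.
Wei ∩ Omar ∩ Mateo ∩ Zubin ∩ Pita ∩ Rina ∩ Ximena: 09:30-11:05, 13:00-13:30, 13:35-15:30, 16:20-16:30, 16:40-19:55.
Those are the intersection windows.
The first common window of at least 45 minutes is 09:30-11:05, so the earliest start is 09:30.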